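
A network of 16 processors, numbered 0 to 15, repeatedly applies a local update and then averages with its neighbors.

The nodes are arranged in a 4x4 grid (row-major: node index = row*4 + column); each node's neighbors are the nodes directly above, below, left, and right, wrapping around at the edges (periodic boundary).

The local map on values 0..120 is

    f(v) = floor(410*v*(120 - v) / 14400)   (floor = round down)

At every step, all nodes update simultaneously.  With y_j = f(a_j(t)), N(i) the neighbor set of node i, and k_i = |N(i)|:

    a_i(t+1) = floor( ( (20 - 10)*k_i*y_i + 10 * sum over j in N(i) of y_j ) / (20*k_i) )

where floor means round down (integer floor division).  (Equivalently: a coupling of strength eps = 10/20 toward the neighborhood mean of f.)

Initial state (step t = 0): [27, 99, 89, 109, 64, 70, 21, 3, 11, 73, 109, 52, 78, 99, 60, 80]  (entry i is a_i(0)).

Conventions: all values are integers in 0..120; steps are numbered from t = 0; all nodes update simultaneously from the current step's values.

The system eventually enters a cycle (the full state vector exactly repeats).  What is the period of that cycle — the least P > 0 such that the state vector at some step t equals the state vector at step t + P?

Answer: 2
Key observation: The state at step 8, [101, 101, 101, 101, 101, 101, 101, 101, 101, 101, 101, 101, 101, 101, 101, 101], reappears at step 10 — and no state repeats earlier — so the cycle the system enters has period 2.

Derivation:
t=0: [27, 99, 89, 109, 64, 70, 21, 3, 11, 73, 109, 52, 78, 99, 60, 80]
t=1: [71, 67, 70, 48, 77, 89, 57, 41, 66, 76, 61, 71, 78, 73, 83, 86]
t=2: [97, 97, 98, 95, 93, 88, 97, 95, 98, 94, 98, 96, 94, 95, 91, 88]
t=3: [65, 65, 64, 67, 69, 73, 65, 66, 64, 68, 64, 66, 68, 68, 71, 74]
t=4: [100, 100, 101, 100, 100, 98, 100, 100, 101, 100, 101, 100, 99, 100, 99, 98]
t=5: [56, 56, 55, 56, 56, 58, 56, 56, 55, 56, 55, 56, 57, 56, 57, 59]
t=6: [102, 101, 101, 101, 101, 102, 101, 102, 101, 101, 101, 101, 101, 102, 101, 102]
t=7: [53, 53, 54, 53, 53, 53, 53, 53, 54, 53, 54, 53, 53, 53, 53, 53]
t=8: [101, 101, 101, 101, 101, 101, 101, 101, 101, 101, 101, 101, 101, 101, 101, 101]
t=9: [54, 54, 54, 54, 54, 54, 54, 54, 54, 54, 54, 54, 54, 54, 54, 54]
t=10: [101, 101, 101, 101, 101, 101, 101, 101, 101, 101, 101, 101, 101, 101, 101, 101]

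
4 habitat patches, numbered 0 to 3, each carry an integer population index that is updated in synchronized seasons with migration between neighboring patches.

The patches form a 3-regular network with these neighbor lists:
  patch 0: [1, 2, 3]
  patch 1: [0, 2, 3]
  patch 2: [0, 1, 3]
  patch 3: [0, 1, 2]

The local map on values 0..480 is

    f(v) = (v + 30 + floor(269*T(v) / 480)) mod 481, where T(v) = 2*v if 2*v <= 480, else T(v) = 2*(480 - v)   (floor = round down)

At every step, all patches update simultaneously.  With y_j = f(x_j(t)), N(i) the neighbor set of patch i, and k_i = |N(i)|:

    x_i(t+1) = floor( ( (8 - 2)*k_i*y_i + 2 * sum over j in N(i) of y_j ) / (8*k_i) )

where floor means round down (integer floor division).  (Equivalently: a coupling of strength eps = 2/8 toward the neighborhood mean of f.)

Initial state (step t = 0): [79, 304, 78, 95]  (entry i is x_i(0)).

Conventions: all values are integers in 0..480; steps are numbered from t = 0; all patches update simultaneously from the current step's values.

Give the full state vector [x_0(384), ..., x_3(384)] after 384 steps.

Answer: [49, 49, 49, 49]
Key observation: The state at step 18, [49, 49, 49, 49], reappears at step 21: the system is in a cycle of period 3 from step 18 on.  Therefore the state at step 384 equals the state at step 18 + ((384 - 18) mod 3) = 18, which is [49, 49, 49, 49].

Derivation:
t=0: [79, 304, 78, 95]
t=1: [187, 89, 186, 210]
t=2: [412, 273, 411, 445]
t=3: [38, 49, 38, 35]
t=4: [111, 126, 111, 107]
t=5: [266, 288, 266, 260]
t=6: [53, 52, 53, 54]
t=7: [142, 140, 142, 143]
t=8: [330, 327, 330, 332]
t=9: [46, 46, 46, 46]
t=10: [127, 127, 127, 127]
t=11: [299, 299, 299, 299]
t=12: [50, 50, 50, 50]
t=13: [136, 136, 136, 136]
t=14: [318, 318, 318, 318]
t=15: [48, 48, 48, 48]
t=16: [131, 131, 131, 131]
t=17: [307, 307, 307, 307]
t=18: [49, 49, 49, 49]
t=19: [133, 133, 133, 133]
t=20: [312, 312, 312, 312]
t=21: [49, 49, 49, 49]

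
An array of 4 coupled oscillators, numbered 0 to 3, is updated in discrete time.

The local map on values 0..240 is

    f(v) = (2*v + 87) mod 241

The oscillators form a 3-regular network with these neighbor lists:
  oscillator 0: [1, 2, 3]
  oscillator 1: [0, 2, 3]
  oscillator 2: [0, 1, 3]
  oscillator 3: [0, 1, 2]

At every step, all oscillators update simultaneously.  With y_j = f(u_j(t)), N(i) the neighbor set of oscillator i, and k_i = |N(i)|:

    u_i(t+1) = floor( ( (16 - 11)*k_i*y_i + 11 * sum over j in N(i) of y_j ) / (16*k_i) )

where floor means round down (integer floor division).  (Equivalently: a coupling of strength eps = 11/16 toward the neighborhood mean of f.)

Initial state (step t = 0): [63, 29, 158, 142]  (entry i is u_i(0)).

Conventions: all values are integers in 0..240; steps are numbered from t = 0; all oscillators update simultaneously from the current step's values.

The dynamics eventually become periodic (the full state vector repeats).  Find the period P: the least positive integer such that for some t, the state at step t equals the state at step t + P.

Simulating step by step:
t=0: [63, 29, 158, 142]
t=1: [166, 161, 162, 159]
t=2: [170, 169, 170, 169]
t=3: [185, 184, 185, 184]
t=4: [215, 214, 215, 214]
t=5: [34, 33, 34, 33]
t=6: [154, 153, 154, 153]
t=7: [153, 152, 153, 152]
t=8: [151, 150, 151, 150]
t=9: [147, 146, 147, 146]
t=10: [139, 138, 139, 138]
t=11: [123, 122, 123, 122]
t=12: [91, 90, 91, 90]
t=13: [27, 26, 27, 26]
t=14: [140, 139, 140, 139]
t=15: [125, 124, 125, 124]
t=16: [95, 94, 95, 94]
t=17: [35, 34, 35, 34]
t=18: [156, 155, 156, 155]
t=19: [157, 156, 157, 156]
t=20: [159, 158, 159, 158]
t=21: [163, 162, 163, 162]
t=22: [171, 170, 171, 170]
t=23: [187, 186, 187, 186]
t=24: [219, 218, 219, 218]
t=25: [42, 41, 42, 41]
t=26: [170, 169, 170, 169]

Answer: 24
Key observation: The state at step 2, [170, 169, 170, 169], reappears at step 26 — and no state repeats earlier — so the cycle the system enters has period 24.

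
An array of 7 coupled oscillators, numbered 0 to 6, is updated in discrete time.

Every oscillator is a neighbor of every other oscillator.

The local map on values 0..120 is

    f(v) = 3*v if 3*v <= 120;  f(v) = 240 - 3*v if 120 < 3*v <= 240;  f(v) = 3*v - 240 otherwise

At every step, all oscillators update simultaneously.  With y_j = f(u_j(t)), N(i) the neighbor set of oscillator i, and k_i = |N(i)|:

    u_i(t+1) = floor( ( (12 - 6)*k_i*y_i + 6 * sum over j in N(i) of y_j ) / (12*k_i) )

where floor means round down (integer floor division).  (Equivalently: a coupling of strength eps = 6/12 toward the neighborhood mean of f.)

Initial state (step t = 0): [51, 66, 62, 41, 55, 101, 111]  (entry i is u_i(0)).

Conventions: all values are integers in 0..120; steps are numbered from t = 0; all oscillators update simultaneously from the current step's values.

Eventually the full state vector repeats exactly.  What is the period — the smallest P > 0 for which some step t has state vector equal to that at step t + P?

Simulating step by step:
t=0: [51, 66, 62, 41, 55, 101, 111]
t=1: [80, 61, 66, 93, 75, 70, 83]
t=2: [16, 39, 33, 32, 22, 28, 19]
t=3: [67, 96, 88, 87, 74, 82, 71]
t=4: [31, 35, 25, 24, 22, 17, 26]
t=5: [83, 88, 76, 75, 72, 66, 77]
t=6: [15, 21, 16, 17, 21, 28, 15]
t=7: [52, 59, 53, 54, 59, 68, 52]
t=8: [75, 67, 74, 73, 67, 55, 75]
t=9: [24, 34, 26, 27, 34, 49, 24]
t=10: [80, 92, 82, 83, 92, 88, 80]
t=11: [9, 24, 11, 13, 24, 19, 9]
t=12: [38, 57, 41, 43, 57, 51, 38]
t=13: [104, 85, 105, 103, 85, 93, 104]
t=14: [59, 36, 61, 58, 36, 46, 59]
t=15: [73, 92, 71, 74, 92, 89, 73]
t=16: [24, 30, 26, 23, 30, 26, 24]
t=17: [75, 83, 78, 74, 83, 78, 75]
t=18: [12, 10, 9, 14, 10, 9, 12]
t=19: [34, 31, 30, 36, 31, 30, 34]
t=20: [99, 95, 94, 101, 95, 94, 99]
t=21: [53, 48, 46, 55, 48, 46, 53]
t=22: [86, 92, 95, 84, 92, 95, 86]
t=23: [25, 32, 36, 22, 32, 36, 25]
t=24: [83, 92, 97, 79, 92, 97, 83]
t=25: [20, 31, 37, 17, 31, 37, 20]
t=26: [73, 87, 94, 69, 87, 94, 73]
t=27: [25, 25, 34, 30, 25, 34, 25]
t=28: [80, 80, 92, 87, 80, 92, 80]
t=29: [7, 7, 22, 16, 7, 22, 7]
t=30: [30, 30, 49, 42, 30, 49, 30]
t=31: [92, 92, 93, 102, 92, 93, 92]
t=32: [39, 39, 40, 51, 39, 40, 39]
t=33: [115, 115, 116, 102, 115, 116, 115]
t=34: [102, 102, 103, 86, 102, 103, 102]
t=35: [62, 62, 63, 42, 62, 63, 62]
t=36: [58, 58, 57, 83, 58, 57, 58]
t=37: [61, 61, 63, 38, 61, 63, 61]
t=38: [60, 60, 58, 84, 60, 58, 60]
t=39: [57, 57, 59, 37, 57, 59, 57]
t=40: [71, 71, 69, 89, 71, 69, 71]
t=41: [28, 28, 30, 28, 28, 30, 28]
t=42: [85, 85, 87, 85, 85, 87, 85]
t=43: [16, 16, 18, 16, 16, 18, 16]
t=44: [49, 49, 51, 49, 49, 51, 49]
t=45: [92, 92, 89, 92, 92, 89, 92]
t=46: [34, 34, 30, 34, 34, 30, 34]
t=47: [100, 100, 95, 100, 100, 95, 100]
t=48: [57, 57, 51, 57, 57, 51, 57]
t=49: [72, 72, 79, 72, 72, 79, 72]
t=50: [20, 20, 11, 20, 20, 11, 20]
t=51: [55, 55, 44, 55, 55, 44, 55]
t=52: [80, 80, 94, 80, 80, 94, 80]
t=53: [7, 7, 24, 7, 7, 24, 7]
t=54: [29, 29, 50, 29, 29, 50, 29]
t=55: [87, 87, 88, 87, 87, 88, 87]
t=56: [21, 21, 22, 21, 21, 22, 21]
t=57: [63, 63, 64, 63, 63, 64, 63]
t=58: [50, 50, 49, 50, 50, 49, 50]
t=59: [90, 90, 91, 90, 90, 91, 90]
t=60: [30, 30, 31, 30, 30, 31, 30]
t=61: [90, 90, 91, 90, 90, 91, 90]

Answer: 2
Key observation: The state at step 59, [90, 90, 91, 90, 90, 91, 90], reappears at step 61 — and no state repeats earlier — so the cycle the system enters has period 2.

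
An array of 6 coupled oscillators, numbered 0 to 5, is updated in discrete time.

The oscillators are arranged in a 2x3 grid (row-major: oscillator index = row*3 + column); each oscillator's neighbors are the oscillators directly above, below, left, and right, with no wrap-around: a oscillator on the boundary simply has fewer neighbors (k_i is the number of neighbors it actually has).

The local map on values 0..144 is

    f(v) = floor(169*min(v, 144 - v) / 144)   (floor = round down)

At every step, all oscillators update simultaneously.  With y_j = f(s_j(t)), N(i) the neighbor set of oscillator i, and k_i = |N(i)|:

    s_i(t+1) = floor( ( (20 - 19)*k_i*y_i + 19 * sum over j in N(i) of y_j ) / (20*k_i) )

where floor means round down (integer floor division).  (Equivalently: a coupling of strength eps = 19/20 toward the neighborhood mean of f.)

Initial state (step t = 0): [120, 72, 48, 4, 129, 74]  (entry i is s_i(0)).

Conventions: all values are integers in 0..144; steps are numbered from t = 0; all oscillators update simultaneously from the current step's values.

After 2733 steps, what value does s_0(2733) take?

Answer: s_0(2733) = 82
Key observation: The state at step 17, [82, 82, 82, 82, 82, 82], reappears at step 21: the system is in a cycle of period 4 from step 17 on.  Therefore the state at step 2733 equals the state at step 17 + ((2733 - 17) mod 4) = 17, which is [82, 82, 82, 82, 82, 82].

Derivation:
t=0: [120, 72, 48, 4, 129, 74]
t=1: [43, 36, 81, 21, 54, 38]
t=2: [33, 61, 44, 54, 37, 66]
t=3: [65, 45, 72, 41, 68, 48]
t=4: [51, 78, 55, 76, 53, 80]
t=5: [77, 62, 75, 61, 76, 63]
t=6: [71, 78, 72, 78, 72, 79]
t=7: [77, 83, 76, 83, 77, 83]
t=8: [71, 77, 71, 77, 71, 78]
t=9: [78, 82, 77, 82, 77, 82]
t=10: [72, 77, 72, 77, 72, 77]
t=11: [78, 83, 78, 83, 78, 83]
t=12: [71, 76, 71, 76, 71, 76]
t=13: [79, 82, 79, 82, 79, 82]
t=14: [72, 75, 72, 75, 72, 75]
t=15: [80, 83, 80, 83, 80, 83]
t=16: [71, 74, 71, 74, 71, 74]
t=17: [82, 82, 82, 82, 82, 82]
t=18: [72, 72, 72, 72, 72, 72]
t=19: [84, 84, 84, 84, 84, 84]
t=20: [70, 70, 70, 70, 70, 70]
t=21: [82, 82, 82, 82, 82, 82]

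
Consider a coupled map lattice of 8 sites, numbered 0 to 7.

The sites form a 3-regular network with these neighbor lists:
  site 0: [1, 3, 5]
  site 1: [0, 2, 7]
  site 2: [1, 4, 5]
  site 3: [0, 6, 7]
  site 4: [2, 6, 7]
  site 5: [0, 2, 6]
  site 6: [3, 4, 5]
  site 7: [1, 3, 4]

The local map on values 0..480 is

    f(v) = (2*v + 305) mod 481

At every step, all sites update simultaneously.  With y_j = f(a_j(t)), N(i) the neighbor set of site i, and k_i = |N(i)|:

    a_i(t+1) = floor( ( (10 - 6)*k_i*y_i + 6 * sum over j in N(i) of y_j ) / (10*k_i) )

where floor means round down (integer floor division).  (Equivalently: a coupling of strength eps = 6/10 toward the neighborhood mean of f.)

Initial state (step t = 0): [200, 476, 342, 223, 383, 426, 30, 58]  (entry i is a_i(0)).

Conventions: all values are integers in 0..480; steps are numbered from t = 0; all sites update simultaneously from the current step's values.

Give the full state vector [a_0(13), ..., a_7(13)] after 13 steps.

Simulating step by step:
t=0: [200, 476, 342, 223, 383, 426, 30, 58]
t=1: [241, 252, 130, 310, 206, 201, 260, 303]
t=2: [322, 295, 191, 393, 266, 237, 318, 373]
t=3: [355, 318, 296, 255, 293, 346, 340, 215]
t=4: [187, 328, 347, 199, 302, 112, 165, 342]
t=5: [229, 244, 206, 164, 214, 97, 201, 236]
t=6: [209, 287, 210, 221, 252, 156, 174, 261]
t=7: [256, 325, 270, 258, 283, 186, 214, 336]
t=8: [336, 332, 357, 256, 282, 268, 286, 246]
t=9: [146, 80, 173, 279, 309, 237, 375, 272]
t=10: [275, 316, 309, 268, 303, 195, 261, 405]
t=11: [355, 376, 396, 318, 360, 318, 339, 310]
t=12: [224, 164, 177, 287, 145, 225, 205, 301]
t=13: [273, 236, 179, 345, 213, 246, 250, 303]

Answer: [273, 236, 179, 345, 213, 246, 250, 303]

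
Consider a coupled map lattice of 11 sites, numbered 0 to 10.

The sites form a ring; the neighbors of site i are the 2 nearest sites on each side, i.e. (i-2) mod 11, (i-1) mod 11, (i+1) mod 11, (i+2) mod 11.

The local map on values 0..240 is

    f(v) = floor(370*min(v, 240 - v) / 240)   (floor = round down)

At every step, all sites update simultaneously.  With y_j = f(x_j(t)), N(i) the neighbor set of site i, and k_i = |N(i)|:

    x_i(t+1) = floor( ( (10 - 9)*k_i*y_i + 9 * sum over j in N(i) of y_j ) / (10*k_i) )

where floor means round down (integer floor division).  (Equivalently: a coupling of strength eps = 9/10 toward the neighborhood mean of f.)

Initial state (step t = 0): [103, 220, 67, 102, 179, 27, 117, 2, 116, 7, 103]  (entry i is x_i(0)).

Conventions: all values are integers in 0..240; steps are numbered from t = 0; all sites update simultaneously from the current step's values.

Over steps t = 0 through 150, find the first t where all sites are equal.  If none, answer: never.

Answer: never
Key observation: The state at step 29 reappears at step 35 — the system is in a cycle of period 6 from step 29 on.  No step 0..35 is synchronized, and the cycle repeats forever, so no step up to 150 (or ever) has all sites equal.

Derivation:
t=0: [103, 220, 67, 102, 179, 27, 117, 2, 116, 7, 103]  (not all equal)
t=1: [83, 132, 109, 76, 117, 101, 89, 92, 96, 112, 100]  (not all equal)
t=2: [161, 143, 149, 162, 147, 144, 154, 151, 150, 145, 153]  (not all equal)
t=3: [140, 130, 133, 142, 135, 134, 140, 140, 137, 133, 138]  (not all equal)
t=4: [162, 157, 159, 162, 158, 155, 158, 159, 157, 156, 160]  (not all equal)
t=5: [125, 122, 123, 126, 125, 124, 126, 127, 125, 124, 125]  (not all equal)
t=6: [178, 177, 177, 178, 177, 175, 176, 176, 176, 176, 178]  (not all equal)
t=7: [96, 95, 96, 97, 97, 97, 98, 98, 97, 96, 96]  (not all equal)
t=8: [147, 148, 148, 148, 149, 149, 149, 149, 149, 148, 147]  (not all equal)
t=9: [141, 141, 141, 140, 140, 140, 140, 140, 140, 141, 141]  (not all equal)
t=10: [152, 152, 152, 153, 153, 154, 154, 153, 153, 152, 152]  (not all equal)
t=11: [135, 134, 134, 134, 133, 133, 133, 133, 134, 134, 134]  (not all equal)
t=12: [162, 162, 162, 163, 163, 163, 163, 163, 163, 162, 162]  (not all equal)
t=13: [120, 119, 119, 118, 118, 118, 118, 118, 118, 119, 119]  (not all equal)
t=14: [183, 183, 182, 181, 181, 181, 181, 181, 181, 182, 183]  (not all equal)
t=15: [87, 88, 88, 89, 89, 90, 90, 89, 89, 88, 88]  (not all equal)
t=16: [134, 135, 135, 136, 137, 137, 137, 137, 136, 135, 135]  (not all equal)
t=17: [161, 161, 160, 159, 159, 158, 158, 159, 159, 160, 161]  (not all equal)
t=18: [121, 122, 122, 123, 124, 124, 124, 124, 123, 122, 122]  (not all equal)
t=19: [181, 181, 180, 179, 179, 178, 178, 179, 179, 180, 181]  (not all equal)
t=20: [90, 91, 92, 92, 94, 94, 94, 94, 92, 92, 91]  (not all equal)
t=21: [140, 140, 140, 142, 142, 143, 143, 142, 142, 140, 140]  (not all equal)
t=22: [154, 153, 152, 151, 150, 150, 150, 150, 151, 152, 153]  (not all equal)
t=23: [134, 134, 135, 136, 137, 137, 137, 137, 136, 135, 134]  (not all equal)
t=24: [162, 161, 161, 160, 159, 158, 158, 159, 160, 161, 161]  (not all equal)
t=25: [120, 121, 121, 123, 124, 124, 124, 124, 123, 121, 121]  (not all equal)
t=26: [183, 182, 181, 180, 179, 178, 178, 179, 180, 181, 182]  (not all equal)
t=27: [89, 89, 90, 92, 93, 93, 93, 93, 92, 90, 89]  (not all equal)
t=28: [137, 138, 139, 140, 141, 142, 142, 141, 140, 139, 138]  (not all equal)
t=29: [156, 156, 155, 153, 152, 152, 152, 152, 153, 155, 156]  (not all equal)
t=30: [129, 130, 131, 132, 133, 134, 134, 133, 132, 131, 130]  (not all equal)
t=31: [168, 168, 167, 166, 164, 164, 164, 164, 166, 167, 168]  (not all equal)
t=32: [111, 111, 113, 114, 115, 116, 116, 115, 114, 113, 111]  (not all equal)
t=33: [172, 172, 173, 175, 176, 176, 176, 176, 175, 173, 172]  (not all equal)
t=34: [103, 102, 101, 100, 99, 98, 98, 99, 100, 101, 102]  (not all equal)
t=35: [156, 156, 155, 153, 152, 152, 152, 152, 153, 155, 156]  (not all equal)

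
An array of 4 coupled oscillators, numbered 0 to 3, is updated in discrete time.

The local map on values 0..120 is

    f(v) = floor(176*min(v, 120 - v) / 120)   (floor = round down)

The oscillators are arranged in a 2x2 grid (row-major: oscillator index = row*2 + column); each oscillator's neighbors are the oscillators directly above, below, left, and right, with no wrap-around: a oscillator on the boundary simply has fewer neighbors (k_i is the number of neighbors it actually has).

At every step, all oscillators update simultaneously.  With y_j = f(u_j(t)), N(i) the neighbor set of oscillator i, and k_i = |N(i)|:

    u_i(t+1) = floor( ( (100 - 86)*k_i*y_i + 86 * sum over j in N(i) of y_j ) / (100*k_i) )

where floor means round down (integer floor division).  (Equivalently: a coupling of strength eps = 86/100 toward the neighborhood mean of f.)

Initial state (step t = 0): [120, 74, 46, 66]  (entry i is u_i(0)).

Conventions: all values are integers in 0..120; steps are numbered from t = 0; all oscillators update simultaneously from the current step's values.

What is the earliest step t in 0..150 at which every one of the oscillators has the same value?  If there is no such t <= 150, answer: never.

Answer: never
Key observation: The state at step 21 reappears at step 27 — the system is in a cycle of period 6 from step 21 on.  No step 0..27 is synchronized, and the cycle repeats forever, so no step up to 150 (or ever) has all oscillators equal.

Derivation:
t=0: [120, 74, 46, 66]  (not all equal)
t=1: [57, 43, 43, 68]  (not all equal)
t=2: [65, 77, 77, 64]  (not all equal)
t=3: [65, 78, 78, 65]  (not all equal)
t=4: [63, 77, 77, 63]  (not all equal)
t=5: [65, 80, 80, 65]  (not all equal)
t=6: [61, 76, 76, 61]  (not all equal)
t=7: [67, 82, 82, 67]  (not all equal)
t=8: [58, 73, 73, 58]  (not all equal)
t=9: [70, 82, 82, 70]  (not all equal)
t=10: [57, 70, 70, 57]  (not all equal)
t=11: [74, 81, 81, 74]  (not all equal)
t=12: [58, 65, 65, 58]  (not all equal)
t=13: [80, 84, 84, 80]  (not all equal)
t=14: [52, 57, 57, 52]  (not all equal)
t=15: [82, 76, 76, 82]  (not all equal)
t=16: [62, 56, 56, 62]  (not all equal)
t=17: [82, 84, 84, 82]  (not all equal)
t=18: [52, 54, 54, 52]  (not all equal)
t=19: [78, 76, 76, 78]  (not all equal)
t=20: [63, 61, 61, 63]  (not all equal)
t=21: [85, 83, 83, 85]  (not all equal)
t=22: [53, 51, 51, 53]  (not all equal)
t=23: [74, 76, 76, 74]  (not all equal)
t=24: [64, 66, 66, 64]  (not all equal)
t=25: [79, 81, 81, 79]  (not all equal)
t=26: [57, 59, 59, 57]  (not all equal)
t=27: [85, 83, 83, 85]  (not all equal)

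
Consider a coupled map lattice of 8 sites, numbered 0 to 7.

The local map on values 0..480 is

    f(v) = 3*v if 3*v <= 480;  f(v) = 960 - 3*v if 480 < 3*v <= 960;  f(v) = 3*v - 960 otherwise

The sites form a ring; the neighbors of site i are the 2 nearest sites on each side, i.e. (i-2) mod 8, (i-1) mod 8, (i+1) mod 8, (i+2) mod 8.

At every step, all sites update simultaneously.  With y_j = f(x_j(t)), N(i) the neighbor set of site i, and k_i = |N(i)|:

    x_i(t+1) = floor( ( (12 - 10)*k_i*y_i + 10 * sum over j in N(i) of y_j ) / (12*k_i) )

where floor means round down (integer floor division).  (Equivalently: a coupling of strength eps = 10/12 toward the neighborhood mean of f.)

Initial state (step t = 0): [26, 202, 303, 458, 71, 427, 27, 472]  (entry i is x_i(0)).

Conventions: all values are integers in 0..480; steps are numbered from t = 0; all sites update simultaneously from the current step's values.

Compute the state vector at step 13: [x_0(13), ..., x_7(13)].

Answer: [203, 204, 216, 202, 135, 136, 202, 215]

Derivation:
t=0: [26, 202, 303, 458, 71, 427, 27, 472]
t=1: [209, 267, 229, 264, 216, 296, 236, 249]
t=2: [242, 232, 248, 198, 211, 208, 235, 205]
t=3: [264, 285, 284, 299, 298, 325, 301, 284]
t=4: [106, 110, 101, 71, 61, 63, 83, 89]
t=5: [292, 284, 268, 244, 229, 221, 240, 270]
t=6: [150, 146, 170, 211, 237, 235, 207, 176]
t=7: [420, 418, 380, 344, 327, 323, 345, 380]
t=8: [201, 201, 173, 117, 73, 74, 118, 171]
t=9: [392, 392, 341, 316, 321, 322, 318, 343]
t=10: [109, 111, 103, 62, 18, 19, 62, 104]
t=11: [292, 291, 239, 187, 162, 163, 187, 240]
t=12: [215, 215, 258, 332, 394, 393, 330, 256]
t=13: [203, 204, 216, 202, 135, 136, 202, 215]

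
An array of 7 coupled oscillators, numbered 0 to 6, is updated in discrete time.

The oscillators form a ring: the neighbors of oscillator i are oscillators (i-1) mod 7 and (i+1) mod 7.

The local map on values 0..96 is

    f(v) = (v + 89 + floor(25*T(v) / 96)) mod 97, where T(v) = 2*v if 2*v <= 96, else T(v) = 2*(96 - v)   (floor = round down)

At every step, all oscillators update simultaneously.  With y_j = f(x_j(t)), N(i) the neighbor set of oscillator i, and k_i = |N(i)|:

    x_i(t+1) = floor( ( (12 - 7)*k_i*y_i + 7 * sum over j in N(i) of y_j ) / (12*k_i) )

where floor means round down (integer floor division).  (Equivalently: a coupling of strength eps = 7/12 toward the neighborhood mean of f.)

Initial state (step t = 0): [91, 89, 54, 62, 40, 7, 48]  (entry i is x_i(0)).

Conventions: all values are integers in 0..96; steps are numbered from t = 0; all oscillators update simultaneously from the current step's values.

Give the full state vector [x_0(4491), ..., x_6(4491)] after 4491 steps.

Answer: [79, 79, 79, 79, 79, 79, 79]
Key observation: The state at step 7, [79, 79, 79, 79, 79, 79, 79], reappears at step 8: the system is in a cycle of period 1 from step 7 on.  Therefore the state at step 4491 equals the state at step 7 + ((4491 - 7) mod 1) = 7, which is [79, 79, 79, 79, 79, 79, 79].

Derivation:
t=0: [91, 89, 54, 62, 40, 7, 48]
t=1: [78, 79, 73, 64, 42, 34, 52]
t=2: [75, 78, 75, 68, 56, 53, 63]
t=3: [76, 77, 76, 73, 69, 68, 72]
t=4: [77, 78, 77, 76, 75, 74, 76]
t=5: [78, 78, 78, 77, 77, 77, 77]
t=6: [78, 79, 78, 78, 78, 78, 78]
t=7: [79, 79, 79, 79, 79, 79, 79]
t=8: [79, 79, 79, 79, 79, 79, 79]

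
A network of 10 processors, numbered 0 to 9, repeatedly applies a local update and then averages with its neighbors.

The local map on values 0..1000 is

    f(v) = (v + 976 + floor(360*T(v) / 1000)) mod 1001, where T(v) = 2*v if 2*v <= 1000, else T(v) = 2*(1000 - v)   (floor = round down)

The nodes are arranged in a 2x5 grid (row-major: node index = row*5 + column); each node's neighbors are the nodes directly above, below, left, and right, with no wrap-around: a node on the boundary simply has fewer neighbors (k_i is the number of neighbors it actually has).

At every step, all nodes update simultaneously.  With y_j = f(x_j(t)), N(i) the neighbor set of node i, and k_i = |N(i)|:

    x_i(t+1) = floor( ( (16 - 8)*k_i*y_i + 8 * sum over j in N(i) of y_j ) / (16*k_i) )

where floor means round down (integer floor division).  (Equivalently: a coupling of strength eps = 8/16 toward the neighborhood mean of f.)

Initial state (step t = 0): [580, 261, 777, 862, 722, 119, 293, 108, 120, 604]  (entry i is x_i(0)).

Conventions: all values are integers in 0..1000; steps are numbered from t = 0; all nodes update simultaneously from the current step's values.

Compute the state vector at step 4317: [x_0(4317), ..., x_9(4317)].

Answer: [964, 964, 964, 964, 964, 964, 964, 964, 964, 964]
Key observation: The state at step 7, [964, 964, 964, 964, 964, 964, 964, 964, 964, 964], reappears at step 8: the system is in a cycle of period 1 from step 7 on.  Therefore the state at step 4317 equals the state at step 7 + ((4317 - 7) mod 1) = 7, which is [964, 964, 964, 964, 964, 964, 964, 964, 964, 964].

Derivation:
t=0: [580, 261, 777, 862, 722, 119, 293, 108, 120, 604]
t=1: [579, 586, 709, 799, 898, 423, 366, 341, 417, 701]
t=2: [818, 821, 836, 880, 925, 716, 655, 645, 741, 855]
t=3: [916, 917, 921, 934, 945, 898, 888, 889, 909, 931]
t=4: [949, 949, 951, 954, 957, 946, 944, 945, 950, 954]
t=5: [959, 960, 960, 961, 962, 959, 959, 959, 961, 961]
t=6: [963, 963, 963, 963, 964, 963, 963, 963, 963, 964]
t=7: [964, 964, 964, 964, 964, 964, 964, 964, 964, 964]
t=8: [964, 964, 964, 964, 964, 964, 964, 964, 964, 964]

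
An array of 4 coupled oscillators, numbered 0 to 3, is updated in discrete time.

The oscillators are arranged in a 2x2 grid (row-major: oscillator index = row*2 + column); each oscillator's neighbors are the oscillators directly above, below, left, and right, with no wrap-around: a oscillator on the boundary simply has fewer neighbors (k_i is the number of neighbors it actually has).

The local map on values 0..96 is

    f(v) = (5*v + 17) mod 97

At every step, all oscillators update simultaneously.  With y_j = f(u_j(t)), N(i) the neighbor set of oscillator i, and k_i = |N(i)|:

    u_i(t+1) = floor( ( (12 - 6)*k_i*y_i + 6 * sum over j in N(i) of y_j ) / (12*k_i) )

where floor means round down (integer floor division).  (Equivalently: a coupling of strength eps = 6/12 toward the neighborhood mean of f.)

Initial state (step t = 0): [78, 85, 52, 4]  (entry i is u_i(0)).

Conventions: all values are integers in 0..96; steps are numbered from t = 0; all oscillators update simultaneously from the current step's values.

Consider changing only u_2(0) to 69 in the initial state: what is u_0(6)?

Simulating step by step:
t=0: [78, 85, 69, 4]
t=1: [40, 41, 49, 49]
t=2: [35, 36, 56, 58]
t=3: [49, 29, 30, 10]
t=4: [67, 66, 68, 67]
t=5: [61, 58, 63, 61]
t=6: [29, 23, 36, 29]

Answer: u_0(6) = 29
Key observation: This trace re-runs the system from the modified initial state.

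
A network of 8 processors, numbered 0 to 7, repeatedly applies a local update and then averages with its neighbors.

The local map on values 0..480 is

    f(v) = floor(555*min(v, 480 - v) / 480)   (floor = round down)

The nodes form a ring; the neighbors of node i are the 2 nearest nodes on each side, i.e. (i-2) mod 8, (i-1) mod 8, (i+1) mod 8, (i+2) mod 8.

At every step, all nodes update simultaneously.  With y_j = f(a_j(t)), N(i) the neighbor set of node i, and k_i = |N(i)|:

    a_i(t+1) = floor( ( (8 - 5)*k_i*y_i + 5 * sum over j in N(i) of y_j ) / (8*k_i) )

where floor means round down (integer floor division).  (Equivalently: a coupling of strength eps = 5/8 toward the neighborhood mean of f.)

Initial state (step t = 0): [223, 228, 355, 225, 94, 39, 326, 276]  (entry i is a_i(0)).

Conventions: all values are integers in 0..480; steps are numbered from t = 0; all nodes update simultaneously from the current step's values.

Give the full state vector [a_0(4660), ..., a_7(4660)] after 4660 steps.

Simulating step by step:
t=0: [223, 228, 355, 225, 94, 39, 326, 276]
t=1: [224, 238, 192, 185, 138, 138, 167, 204]
t=2: [241, 248, 224, 207, 182, 184, 199, 226]
t=3: [262, 262, 252, 237, 225, 226, 236, 251]
t=4: [258, 259, 260, 264, 264, 265, 264, 261]
t=5: [253, 253, 252, 250, 249, 249, 250, 252]
t=6: [262, 262, 263, 264, 265, 265, 264, 263]
t=7: [250, 250, 250, 249, 248, 248, 249, 250]
t=8: [265, 265, 265, 266, 267, 267, 266, 265]
t=9: [247, 247, 247, 247, 246, 246, 247, 247]
t=10: [269, 269, 269, 269, 269, 269, 269, 269]
t=11: [243, 243, 243, 243, 243, 243, 243, 243]
t=12: [274, 274, 274, 274, 274, 274, 274, 274]
t=13: [238, 238, 238, 238, 238, 238, 238, 238]
t=14: [275, 275, 275, 275, 275, 275, 275, 275]
t=15: [237, 237, 237, 237, 237, 237, 237, 237]
t=16: [274, 274, 274, 274, 274, 274, 274, 274]

Answer: [274, 274, 274, 274, 274, 274, 274, 274]
Key observation: The state at step 12, [274, 274, 274, 274, 274, 274, 274, 274], reappears at step 16: the system is in a cycle of period 4 from step 12 on.  Therefore the state at step 4660 equals the state at step 12 + ((4660 - 12) mod 4) = 12, which is [274, 274, 274, 274, 274, 274, 274, 274].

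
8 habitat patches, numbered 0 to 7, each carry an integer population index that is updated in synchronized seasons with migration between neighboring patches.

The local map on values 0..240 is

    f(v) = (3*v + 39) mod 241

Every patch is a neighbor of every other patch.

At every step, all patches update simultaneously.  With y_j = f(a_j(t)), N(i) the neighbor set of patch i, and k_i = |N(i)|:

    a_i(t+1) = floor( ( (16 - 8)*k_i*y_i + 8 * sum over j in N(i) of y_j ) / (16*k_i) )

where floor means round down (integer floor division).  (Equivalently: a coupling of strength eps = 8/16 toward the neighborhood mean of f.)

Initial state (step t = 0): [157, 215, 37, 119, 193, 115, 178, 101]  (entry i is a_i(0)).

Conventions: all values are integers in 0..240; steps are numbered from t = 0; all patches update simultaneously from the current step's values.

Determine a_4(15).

Simulating step by step:
t=0: [157, 215, 37, 119, 193, 115, 178, 101]
t=1: [83, 158, 136, 138, 130, 133, 110, 115]
t=2: [102, 95, 170, 173, 162, 166, 137, 143]
t=3: [106, 97, 90, 94, 80, 85, 151, 159]
t=4: [84, 73, 64, 69, 51, 57, 39, 49]
t=5: [96, 82, 173, 76, 157, 164, 141, 154]
t=6: [76, 58, 71, 50, 51, 60, 133, 47]
t=7: [98, 178, 92, 168, 169, 181, 172, 164]
t=8: [82, 82, 74, 69, 70, 86, 74, 64]
t=9: [49, 49, 39, 32, 34, 54, 39, 129]
t=10: [175, 175, 163, 154, 156, 182, 163, 175]
t=11: [69, 69, 54, 42, 45, 78, 54, 69]
t=12: [58, 58, 142, 127, 130, 70, 142, 58]
t=13: [195, 195, 200, 181, 185, 107, 200, 195]
t=14: [137, 137, 143, 119, 124, 127, 143, 137]
t=15: [202, 202, 210, 179, 186, 189, 210, 202]

Answer: a_4(15) = 186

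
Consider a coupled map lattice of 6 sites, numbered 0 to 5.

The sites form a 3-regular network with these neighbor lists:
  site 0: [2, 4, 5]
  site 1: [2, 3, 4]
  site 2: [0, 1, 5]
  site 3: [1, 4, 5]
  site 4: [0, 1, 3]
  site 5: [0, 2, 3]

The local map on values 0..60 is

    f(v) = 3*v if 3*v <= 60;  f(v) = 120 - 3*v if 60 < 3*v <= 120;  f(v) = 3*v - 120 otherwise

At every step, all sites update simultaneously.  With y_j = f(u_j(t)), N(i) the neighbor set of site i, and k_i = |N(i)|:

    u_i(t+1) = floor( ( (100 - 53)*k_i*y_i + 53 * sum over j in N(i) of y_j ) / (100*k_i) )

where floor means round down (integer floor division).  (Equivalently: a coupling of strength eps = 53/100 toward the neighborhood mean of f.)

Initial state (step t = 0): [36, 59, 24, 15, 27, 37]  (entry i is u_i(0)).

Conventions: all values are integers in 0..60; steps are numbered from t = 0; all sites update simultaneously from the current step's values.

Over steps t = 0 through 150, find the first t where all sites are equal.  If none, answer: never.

Simulating step by step:
t=0: [36, 59, 24, 15, 27, 37]  (not all equal)
t=1: [22, 50, 36, 39, 38, 22]  (not all equal)
t=2: [38, 17, 30, 17, 18, 37]  (not all equal)
t=3: [19, 47, 25, 44, 44, 19]  (not all equal)
t=4: [46, 22, 45, 21, 21, 46]  (not all equal)
t=5: [24, 48, 22, 49, 49, 24]  (not all equal)
t=6: [45, 30, 46, 30, 30, 45]  (not all equal)
t=7: [18, 27, 19, 27, 27, 18]  (not all equal)
t=8: [51, 42, 52, 41, 41, 51]  (not all equal)
t=9: [28, 10, 29, 8, 8, 28]  (not all equal)
t=10: [33, 28, 33, 27, 27, 33]  (not all equal)
t=11: [24, 34, 23, 35, 35, 24]  (not all equal)
t=12: [42, 22, 44, 21, 21, 42]  (not all equal)
t=13: [16, 47, 17, 47, 47, 16]  (not all equal)
t=14: [43, 26, 44, 25, 25, 43]  (not all equal)
t=15: [15, 37, 16, 38, 38, 15]  (not all equal)
t=16: [38, 14, 40, 13, 13, 38]  (not all equal)
t=17: [10, 33, 9, 33, 33, 10]  (not all equal)
t=18: [27, 22, 27, 22, 22, 27]  (not all equal)
t=19: [41, 51, 41, 51, 51, 41]  (not all equal)
t=20: [8, 27, 8, 27, 27, 8]  (not all equal)
t=21: [26, 36, 26, 36, 36, 26]  (not all equal)
t=22: [36, 17, 36, 17, 17, 36]  (not all equal)
t=23: [18, 44, 18, 44, 44, 18]  (not all equal)
t=24: [46, 19, 46, 19, 19, 46]  (not all equal)
t=25: [24, 50, 24, 50, 50, 24]  (not all equal)
t=26: [44, 33, 44, 33, 33, 44]  (not all equal)
t=27: [13, 19, 13, 19, 19, 13]  (not all equal)
t=28: [42, 53, 42, 53, 53, 42]  (not all equal)
t=29: [11, 33, 11, 33, 33, 11]  (not all equal)
t=30: [30, 23, 30, 23, 23, 30]  (not all equal)
t=31: [33, 47, 33, 47, 47, 33]  (not all equal)
t=32: [21, 21, 21, 21, 21, 21]  (all equal)

Answer: 32
Key observation: Synchronization is absorbing here: once all sites are equal they stay equal, and step 32 is the first all-equal step.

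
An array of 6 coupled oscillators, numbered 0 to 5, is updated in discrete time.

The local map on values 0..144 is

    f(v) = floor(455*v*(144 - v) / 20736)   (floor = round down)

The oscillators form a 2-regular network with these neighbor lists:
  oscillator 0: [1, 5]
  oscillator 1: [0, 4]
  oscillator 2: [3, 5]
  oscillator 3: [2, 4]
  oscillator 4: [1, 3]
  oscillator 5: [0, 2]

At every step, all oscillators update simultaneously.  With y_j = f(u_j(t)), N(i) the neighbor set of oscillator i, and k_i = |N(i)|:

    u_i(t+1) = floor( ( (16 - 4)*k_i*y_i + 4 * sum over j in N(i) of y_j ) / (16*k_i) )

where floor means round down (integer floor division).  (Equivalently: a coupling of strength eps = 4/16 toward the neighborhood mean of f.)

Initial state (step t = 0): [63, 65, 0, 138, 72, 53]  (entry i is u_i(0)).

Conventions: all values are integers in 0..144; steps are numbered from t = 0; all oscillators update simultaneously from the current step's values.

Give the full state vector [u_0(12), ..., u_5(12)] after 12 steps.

Answer: [78, 78, 78, 78, 78, 78]

Derivation:
t=0: [63, 65, 0, 138, 72, 53]
t=1: [110, 112, 15, 27, 101, 92]
t=2: [84, 80, 53, 68, 89, 93]
t=3: [109, 111, 105, 111, 108, 104]
t=4: [83, 81, 88, 81, 83, 89]
t=5: [110, 111, 108, 110, 111, 107]
t=6: [82, 80, 84, 82, 80, 85]
t=7: [111, 111, 110, 111, 111, 110]
t=8: [80, 80, 81, 80, 80, 81]
t=9: [111, 112, 111, 111, 112, 111]
t=10: [79, 78, 80, 79, 78, 80]
t=11: [112, 112, 112, 112, 112, 112]
t=12: [78, 78, 78, 78, 78, 78]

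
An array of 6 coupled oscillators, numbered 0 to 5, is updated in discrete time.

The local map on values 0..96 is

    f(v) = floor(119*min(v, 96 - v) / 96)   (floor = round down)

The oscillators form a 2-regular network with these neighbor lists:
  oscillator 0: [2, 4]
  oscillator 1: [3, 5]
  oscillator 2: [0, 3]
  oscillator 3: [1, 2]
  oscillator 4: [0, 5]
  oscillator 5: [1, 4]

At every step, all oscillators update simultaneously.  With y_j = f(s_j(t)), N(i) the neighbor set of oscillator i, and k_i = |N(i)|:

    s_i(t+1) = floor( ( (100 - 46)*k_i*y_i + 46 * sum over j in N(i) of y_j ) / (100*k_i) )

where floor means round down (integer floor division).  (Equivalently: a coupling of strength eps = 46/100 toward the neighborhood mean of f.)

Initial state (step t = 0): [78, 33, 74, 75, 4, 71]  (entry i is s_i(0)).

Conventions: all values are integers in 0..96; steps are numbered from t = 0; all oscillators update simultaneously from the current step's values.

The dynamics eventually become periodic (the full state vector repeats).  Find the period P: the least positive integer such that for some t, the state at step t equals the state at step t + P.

Answer: 2
Key observation: The state at step 8, [57, 50, 54, 50, 57, 54], reappears at step 10 — and no state repeats earlier — so the cycle the system enters has period 2.

Derivation:
t=0: [78, 33, 74, 75, 4, 71]
t=1: [19, 34, 25, 29, 14, 26]
t=2: [23, 38, 29, 35, 21, 30]
t=3: [29, 43, 35, 42, 28, 36]
t=4: [36, 50, 43, 50, 36, 43]
t=5: [46, 56, 51, 56, 46, 51]
t=6: [56, 50, 54, 50, 56, 54]
t=7: [49, 55, 52, 55, 49, 52]
t=8: [57, 50, 54, 50, 57, 54]
t=9: [48, 55, 52, 55, 48, 52]
t=10: [57, 50, 54, 50, 57, 54]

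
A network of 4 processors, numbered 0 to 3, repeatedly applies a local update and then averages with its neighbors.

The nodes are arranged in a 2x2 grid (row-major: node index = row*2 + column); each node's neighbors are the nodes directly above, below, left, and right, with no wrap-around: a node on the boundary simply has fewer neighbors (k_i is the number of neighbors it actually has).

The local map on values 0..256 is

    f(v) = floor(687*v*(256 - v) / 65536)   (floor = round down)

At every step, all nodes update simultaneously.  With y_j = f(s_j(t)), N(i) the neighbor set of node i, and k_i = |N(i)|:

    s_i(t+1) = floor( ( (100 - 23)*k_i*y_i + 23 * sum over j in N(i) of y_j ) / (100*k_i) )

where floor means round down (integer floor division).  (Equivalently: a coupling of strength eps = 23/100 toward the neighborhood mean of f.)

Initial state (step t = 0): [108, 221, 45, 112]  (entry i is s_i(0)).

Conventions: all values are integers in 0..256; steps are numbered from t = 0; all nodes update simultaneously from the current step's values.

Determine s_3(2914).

Simulating step by step:
t=0: [108, 221, 45, 112]
t=1: [149, 101, 114, 150]
t=2: [166, 164, 168, 166]
t=3: [156, 157, 154, 156]
t=4: [163, 162, 163, 163]
t=5: [158, 158, 158, 158]
t=6: [162, 162, 162, 162]
t=7: [159, 159, 159, 159]
t=8: [161, 161, 161, 161]
t=9: [160, 160, 160, 160]
t=10: [161, 161, 161, 161]

Answer: s_3(2914) = 161
Key observation: The state at step 8, [161, 161, 161, 161], reappears at step 10: the system is in a cycle of period 2 from step 8 on.  Therefore the state at step 2914 equals the state at step 8 + ((2914 - 8) mod 2) = 8, which is [161, 161, 161, 161].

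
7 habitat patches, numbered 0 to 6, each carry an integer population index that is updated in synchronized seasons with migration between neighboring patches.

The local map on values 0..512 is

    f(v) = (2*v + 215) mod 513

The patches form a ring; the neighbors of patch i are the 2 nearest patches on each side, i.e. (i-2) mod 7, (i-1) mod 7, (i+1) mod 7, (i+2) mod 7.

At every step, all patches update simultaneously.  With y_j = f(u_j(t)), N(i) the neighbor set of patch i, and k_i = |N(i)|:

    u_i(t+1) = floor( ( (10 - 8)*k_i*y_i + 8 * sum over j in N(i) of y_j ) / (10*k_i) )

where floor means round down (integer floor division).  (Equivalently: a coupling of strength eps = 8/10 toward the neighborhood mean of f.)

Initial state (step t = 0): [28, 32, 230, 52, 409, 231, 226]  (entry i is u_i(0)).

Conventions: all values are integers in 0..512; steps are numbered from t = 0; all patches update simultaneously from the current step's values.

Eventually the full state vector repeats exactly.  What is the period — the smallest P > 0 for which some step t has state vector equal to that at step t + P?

Answer: 18
Key observation: The state at step 30, [368, 368, 368, 367, 367, 367, 367], reappears at step 48 — and no state repeats earlier — so the cycle the system enters has period 18.

Derivation:
t=0: [28, 32, 230, 52, 409, 231, 226]
t=1: [206, 237, 207, 186, 161, 183, 175]
t=2: [105, 106, 100, 91, 66, 66, 86]
t=3: [400, 410, 402, 386, 378, 380, 386]
t=4: [390, 393, 389, 381, 474, 474, 381]
t=5: [410, 475, 410, 341, 336, 336, 341]
t=6: [183, 185, 183, 256, 305, 305, 256]
t=7: [146, 127, 146, 195, 224, 224, 195]
t=8: [345, 333, 345, 273, 198, 198, 273]
t=9: [299, 329, 299, 240, 216, 216, 240]
t=10: [255, 264, 255, 222, 186, 186, 222]
t=11: [174, 189, 174, 147, 130, 130, 147]
t=12: [232, 239, 232, 317, 403, 403, 317]
t=13: [271, 236, 271, 339, 370, 370, 339]
t=14: [296, 284, 296, 336, 377, 377, 336]
t=15: [337, 321, 337, 370, 390, 390, 370]
t=16: [404, 396, 404, 425, 444, 444, 425]
t=17: [326, 318, 326, 239, 148, 148, 239]
t=18: [347, 281, 347, 378, 347, 347, 378]
t=19: [382, 394, 382, 382, 420, 420, 382]
t=20: [383, 470, 383, 296, 291, 291, 296]
t=21: [328, 330, 328, 291, 324, 324, 291]
t=22: [342, 329, 342, 340, 325, 325, 340]
t=23: [373, 379, 373, 366, 370, 370, 366]
t=24: [446, 444, 446, 445, 440, 440, 445]
t=25: [77, 79, 77, 75, 75, 75, 75]
t=26: [368, 368, 368, 367, 365, 365, 367]
t=27: [436, 437, 436, 435, 434, 434, 435]
t=28: [60, 60, 60, 59, 58, 58, 59]
t=29: [333, 334, 333, 333, 332, 332, 333]
t=30: [368, 368, 368, 367, 367, 367, 367]
t=31: [437, 437, 437, 436, 436, 436, 436]
t=32: [62, 62, 62, 61, 61, 61, 61]
t=33: [338, 338, 338, 337, 337, 337, 337]
t=34: [377, 377, 377, 376, 376, 376, 376]
t=35: [455, 455, 455, 454, 454, 454, 454]
t=36: [98, 98, 98, 97, 97, 97, 97]
t=37: [410, 410, 410, 409, 409, 409, 409]
t=38: [8, 8, 8, 7, 7, 7, 7]
t=39: [230, 230, 230, 229, 229, 229, 229]
t=40: [161, 161, 161, 160, 160, 160, 160]
t=41: [23, 23, 23, 22, 22, 22, 22]
t=42: [260, 260, 260, 259, 259, 259, 259]
t=43: [221, 221, 221, 220, 220, 220, 220]
t=44: [143, 143, 143, 142, 142, 142, 142]
t=45: [500, 500, 500, 499, 499, 499, 499]
t=46: [188, 188, 188, 187, 187, 187, 187]
t=47: [77, 77, 77, 76, 76, 76, 76]
t=48: [368, 368, 368, 367, 367, 367, 367]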